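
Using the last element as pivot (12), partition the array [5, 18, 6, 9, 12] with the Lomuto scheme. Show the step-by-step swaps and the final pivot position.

Lomuto partition with pivot = 12:

Initial array: [5, 18, 6, 9, 12]

arr[0]=5 <= 12: swap with position 0, array becomes [5, 18, 6, 9, 12]
arr[1]=18 > 12: no swap
arr[2]=6 <= 12: swap with position 1, array becomes [5, 6, 18, 9, 12]
arr[3]=9 <= 12: swap with position 2, array becomes [5, 6, 9, 18, 12]

Place pivot at position 3: [5, 6, 9, 12, 18]
Pivot position: 3

After partitioning with pivot 12, the array becomes [5, 6, 9, 12, 18]. The pivot is placed at index 3. All elements to the left of the pivot are <= 12, and all elements to the right are > 12.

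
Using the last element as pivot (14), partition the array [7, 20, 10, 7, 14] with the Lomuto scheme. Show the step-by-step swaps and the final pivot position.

Lomuto partition with pivot = 14:

Initial array: [7, 20, 10, 7, 14]

arr[0]=7 <= 14: swap with position 0, array becomes [7, 20, 10, 7, 14]
arr[1]=20 > 14: no swap
arr[2]=10 <= 14: swap with position 1, array becomes [7, 10, 20, 7, 14]
arr[3]=7 <= 14: swap with position 2, array becomes [7, 10, 7, 20, 14]

Place pivot at position 3: [7, 10, 7, 14, 20]
Pivot position: 3

After partitioning with pivot 14, the array becomes [7, 10, 7, 14, 20]. The pivot is placed at index 3. All elements to the left of the pivot are <= 14, and all elements to the right are > 14.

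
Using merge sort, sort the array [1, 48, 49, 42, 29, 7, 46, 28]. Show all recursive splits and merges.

Merge sort trace:

Split: [1, 48, 49, 42, 29, 7, 46, 28] -> [1, 48, 49, 42] and [29, 7, 46, 28]
  Split: [1, 48, 49, 42] -> [1, 48] and [49, 42]
    Split: [1, 48] -> [1] and [48]
    Merge: [1] + [48] -> [1, 48]
    Split: [49, 42] -> [49] and [42]
    Merge: [49] + [42] -> [42, 49]
  Merge: [1, 48] + [42, 49] -> [1, 42, 48, 49]
  Split: [29, 7, 46, 28] -> [29, 7] and [46, 28]
    Split: [29, 7] -> [29] and [7]
    Merge: [29] + [7] -> [7, 29]
    Split: [46, 28] -> [46] and [28]
    Merge: [46] + [28] -> [28, 46]
  Merge: [7, 29] + [28, 46] -> [7, 28, 29, 46]
Merge: [1, 42, 48, 49] + [7, 28, 29, 46] -> [1, 7, 28, 29, 42, 46, 48, 49]

Final sorted array: [1, 7, 28, 29, 42, 46, 48, 49]

The merge sort proceeds by recursively splitting the array and merging sorted halves.
After all merges, the sorted array is [1, 7, 28, 29, 42, 46, 48, 49].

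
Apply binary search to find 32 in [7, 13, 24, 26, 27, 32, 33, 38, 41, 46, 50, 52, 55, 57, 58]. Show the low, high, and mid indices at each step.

Binary search for 32 in [7, 13, 24, 26, 27, 32, 33, 38, 41, 46, 50, 52, 55, 57, 58]:

lo=0, hi=14, mid=7, arr[mid]=38 -> 38 > 32, search left half
lo=0, hi=6, mid=3, arr[mid]=26 -> 26 < 32, search right half
lo=4, hi=6, mid=5, arr[mid]=32 -> Found target at index 5!

Binary search finds 32 at index 5 after 3 comparisons. The search repeatedly halves the search space by comparing with the middle element.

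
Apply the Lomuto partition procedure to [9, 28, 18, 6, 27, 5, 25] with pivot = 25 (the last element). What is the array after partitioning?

Lomuto partition with pivot = 25:

Initial array: [9, 28, 18, 6, 27, 5, 25]

arr[0]=9 <= 25: swap with position 0, array becomes [9, 28, 18, 6, 27, 5, 25]
arr[1]=28 > 25: no swap
arr[2]=18 <= 25: swap with position 1, array becomes [9, 18, 28, 6, 27, 5, 25]
arr[3]=6 <= 25: swap with position 2, array becomes [9, 18, 6, 28, 27, 5, 25]
arr[4]=27 > 25: no swap
arr[5]=5 <= 25: swap with position 3, array becomes [9, 18, 6, 5, 27, 28, 25]

Place pivot at position 4: [9, 18, 6, 5, 25, 28, 27]
Pivot position: 4

After partitioning with pivot 25, the array becomes [9, 18, 6, 5, 25, 28, 27]. The pivot is placed at index 4. All elements to the left of the pivot are <= 25, and all elements to the right are > 25.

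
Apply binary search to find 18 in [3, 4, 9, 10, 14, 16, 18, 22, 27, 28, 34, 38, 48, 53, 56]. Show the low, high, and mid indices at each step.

Binary search for 18 in [3, 4, 9, 10, 14, 16, 18, 22, 27, 28, 34, 38, 48, 53, 56]:

lo=0, hi=14, mid=7, arr[mid]=22 -> 22 > 18, search left half
lo=0, hi=6, mid=3, arr[mid]=10 -> 10 < 18, search right half
lo=4, hi=6, mid=5, arr[mid]=16 -> 16 < 18, search right half
lo=6, hi=6, mid=6, arr[mid]=18 -> Found target at index 6!

Binary search finds 18 at index 6 after 4 comparisons. The search repeatedly halves the search space by comparing with the middle element.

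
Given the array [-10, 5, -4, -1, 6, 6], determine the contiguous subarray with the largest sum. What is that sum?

Using Kadane's algorithm on [-10, 5, -4, -1, 6, 6]:

Scanning through the array:
Position 1 (value 5): max_ending_here = 5, max_so_far = 5
Position 2 (value -4): max_ending_here = 1, max_so_far = 5
Position 3 (value -1): max_ending_here = 0, max_so_far = 5
Position 4 (value 6): max_ending_here = 6, max_so_far = 6
Position 5 (value 6): max_ending_here = 12, max_so_far = 12

Maximum subarray: [5, -4, -1, 6, 6]
Maximum sum: 12

The maximum subarray is [5, -4, -1, 6, 6] with sum 12. This subarray runs from index 1 to index 5.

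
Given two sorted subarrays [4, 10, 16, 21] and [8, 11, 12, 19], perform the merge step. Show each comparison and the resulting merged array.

Merging process:

Compare 4 vs 8: take 4 from left. Merged: [4]
Compare 10 vs 8: take 8 from right. Merged: [4, 8]
Compare 10 vs 11: take 10 from left. Merged: [4, 8, 10]
Compare 16 vs 11: take 11 from right. Merged: [4, 8, 10, 11]
Compare 16 vs 12: take 12 from right. Merged: [4, 8, 10, 11, 12]
Compare 16 vs 19: take 16 from left. Merged: [4, 8, 10, 11, 12, 16]
Compare 21 vs 19: take 19 from right. Merged: [4, 8, 10, 11, 12, 16, 19]
Append remaining from left: [21]. Merged: [4, 8, 10, 11, 12, 16, 19, 21]

Final merged array: [4, 8, 10, 11, 12, 16, 19, 21]
Total comparisons: 7

The merged array is [4, 8, 10, 11, 12, 16, 19, 21], requiring 7 comparisons. The merge step runs in O(n) time where n is the total number of elements.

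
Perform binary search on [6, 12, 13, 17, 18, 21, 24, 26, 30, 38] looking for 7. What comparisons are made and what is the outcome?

Binary search for 7 in [6, 12, 13, 17, 18, 21, 24, 26, 30, 38]:

lo=0, hi=9, mid=4, arr[mid]=18 -> 18 > 7, search left half
lo=0, hi=3, mid=1, arr[mid]=12 -> 12 > 7, search left half
lo=0, hi=0, mid=0, arr[mid]=6 -> 6 < 7, search right half
lo=1 > hi=0, target 7 not found

Binary search determines that 7 is not in the array after 3 comparisons. The search space was exhausted without finding the target.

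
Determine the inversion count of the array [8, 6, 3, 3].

Finding inversions in [8, 6, 3, 3]:

(0, 1): arr[0]=8 > arr[1]=6
(0, 2): arr[0]=8 > arr[2]=3
(0, 3): arr[0]=8 > arr[3]=3
(1, 2): arr[1]=6 > arr[2]=3
(1, 3): arr[1]=6 > arr[3]=3

Total inversions: 5

The array has 5 inversion(s): (0,1), (0,2), (0,3), (1,2), (1,3). Each pair (i,j) satisfies i < j and arr[i] > arr[j].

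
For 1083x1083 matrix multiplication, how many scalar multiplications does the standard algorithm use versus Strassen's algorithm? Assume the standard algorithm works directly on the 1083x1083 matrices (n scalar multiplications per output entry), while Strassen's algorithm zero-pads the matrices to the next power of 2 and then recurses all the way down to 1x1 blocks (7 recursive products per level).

Matrix multiplication for 1083x1083 matrices:

Strassen's algorithm requires power-of-2 dimensions. Pad 1083x1083 to 2048x2048 (next power of 2).

Standard algorithm: 1083^3 = 1270238787 multiplications
Strassen's algorithm: 7^(log2(2048)) = 7^11 = 1977326743 multiplications
Difference: 1270238787 - 1977326743 = -707087956 (Strassen uses MORE here due to padding overhead — for small or just-over-power-of-2 n, padding can outweigh the per-level savings)

Standard: 1270238787 multiplications (1083^3). Strassen: 1977326743 multiplications (7^11, after padding to 2048x2048). Strassen reduces 8 recursive multiplications to 7 at each level.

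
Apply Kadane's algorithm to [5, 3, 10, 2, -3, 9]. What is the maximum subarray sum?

Using Kadane's algorithm on [5, 3, 10, 2, -3, 9]:

Scanning through the array:
Position 1 (value 3): max_ending_here = 8, max_so_far = 8
Position 2 (value 10): max_ending_here = 18, max_so_far = 18
Position 3 (value 2): max_ending_here = 20, max_so_far = 20
Position 4 (value -3): max_ending_here = 17, max_so_far = 20
Position 5 (value 9): max_ending_here = 26, max_so_far = 26

Maximum subarray: [5, 3, 10, 2, -3, 9]
Maximum sum: 26

The maximum subarray is [5, 3, 10, 2, -3, 9] with sum 26. This subarray runs from index 0 to index 5.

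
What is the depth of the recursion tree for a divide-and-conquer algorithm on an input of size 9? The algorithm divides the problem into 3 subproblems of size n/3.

For divide and conquer with division factor 3:

Problem sizes at each level:
Level 0: 9
Level 1: 3
Level 2: 1

The root is level 0 and the size-1 base case is level 2 (the tree spans levels 0 through 2, i.e. 3 levels counting the root), so the depth is the number of divisions: log_3(9) = 2

The recursion tree depth is log_3(9) = 2. At each level, the problem size is divided by 3, so it takes 2 divisions to reduce to a base case of size 1. The algorithm makes 3 recursive calls at each level.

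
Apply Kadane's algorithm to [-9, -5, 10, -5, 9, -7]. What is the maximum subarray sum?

Using Kadane's algorithm on [-9, -5, 10, -5, 9, -7]:

Scanning through the array:
Position 1 (value -5): max_ending_here = -5, max_so_far = -5
Position 2 (value 10): max_ending_here = 10, max_so_far = 10
Position 3 (value -5): max_ending_here = 5, max_so_far = 10
Position 4 (value 9): max_ending_here = 14, max_so_far = 14
Position 5 (value -7): max_ending_here = 7, max_so_far = 14

Maximum subarray: [10, -5, 9]
Maximum sum: 14

The maximum subarray is [10, -5, 9] with sum 14. This subarray runs from index 2 to index 4.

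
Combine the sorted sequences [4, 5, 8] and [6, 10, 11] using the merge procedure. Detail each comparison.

Merging process:

Compare 4 vs 6: take 4 from left. Merged: [4]
Compare 5 vs 6: take 5 from left. Merged: [4, 5]
Compare 8 vs 6: take 6 from right. Merged: [4, 5, 6]
Compare 8 vs 10: take 8 from left. Merged: [4, 5, 6, 8]
Append remaining from right: [10, 11]. Merged: [4, 5, 6, 8, 10, 11]

Final merged array: [4, 5, 6, 8, 10, 11]
Total comparisons: 4

The merged array is [4, 5, 6, 8, 10, 11], requiring 4 comparisons. The merge step runs in O(n) time where n is the total number of elements.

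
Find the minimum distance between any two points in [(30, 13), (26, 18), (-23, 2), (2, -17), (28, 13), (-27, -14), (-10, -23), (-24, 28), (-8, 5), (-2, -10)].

Computing all pairwise distances among 10 points:

d((30, 13), (26, 18)) = 6.4031
d((30, 13), (-23, 2)) = 54.1295
d((30, 13), (2, -17)) = 41.0366
d((30, 13), (28, 13)) = 2.0 <-- minimum
d((30, 13), (-27, -14)) = 63.0714
d((30, 13), (-10, -23)) = 53.8145
d((30, 13), (-24, 28)) = 56.0446
d((30, 13), (-8, 5)) = 38.833
d((30, 13), (-2, -10)) = 39.4081
d((26, 18), (-23, 2)) = 51.5461
d((26, 18), (2, -17)) = 42.4382
d((26, 18), (28, 13)) = 5.3852
d((26, 18), (-27, -14)) = 61.9112
d((26, 18), (-10, -23)) = 54.5619
d((26, 18), (-24, 28)) = 50.9902
d((26, 18), (-8, 5)) = 36.4005
d((26, 18), (-2, -10)) = 39.598
d((-23, 2), (2, -17)) = 31.4006
d((-23, 2), (28, 13)) = 52.1728
d((-23, 2), (-27, -14)) = 16.4924
d((-23, 2), (-10, -23)) = 28.178
d((-23, 2), (-24, 28)) = 26.0192
d((-23, 2), (-8, 5)) = 15.2971
d((-23, 2), (-2, -10)) = 24.1868
d((2, -17), (28, 13)) = 39.6989
d((2, -17), (-27, -14)) = 29.1548
d((2, -17), (-10, -23)) = 13.4164
d((2, -17), (-24, 28)) = 51.9711
d((2, -17), (-8, 5)) = 24.1661
d((2, -17), (-2, -10)) = 8.0623
d((28, 13), (-27, -14)) = 61.2699
d((28, 13), (-10, -23)) = 52.345
d((28, 13), (-24, 28)) = 54.1202
d((28, 13), (-8, 5)) = 36.8782
d((28, 13), (-2, -10)) = 37.8021
d((-27, -14), (-10, -23)) = 19.2354
d((-27, -14), (-24, 28)) = 42.107
d((-27, -14), (-8, 5)) = 26.8701
d((-27, -14), (-2, -10)) = 25.318
d((-10, -23), (-24, 28)) = 52.8867
d((-10, -23), (-8, 5)) = 28.0713
d((-10, -23), (-2, -10)) = 15.2643
d((-24, 28), (-8, 5)) = 28.0179
d((-24, 28), (-2, -10)) = 43.909
d((-8, 5), (-2, -10)) = 16.1555

Closest pair: (30, 13) and (28, 13) with distance 2.0

The closest pair is (30, 13) and (28, 13) with Euclidean distance 2.0. For 10 points, brute-force pairwise comparison is shown above. For large n, the divide-and-conquer algorithm (sort by x, recurse on halves, check the dividing strip) achieves O(n log n).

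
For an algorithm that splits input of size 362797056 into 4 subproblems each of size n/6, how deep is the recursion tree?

For divide and conquer with division factor 6:

Problem sizes at each level:
Level 0: 362797056
Level 1: 60466176
Level 2: 10077696
Level 3: 1679616
Level 4: 279936
Level 5: 46656
Level 6: 7776
Level 7: 1296
Level 8: 216
Level 9: 36
Level 10: 6
Level 11: 1

The root is level 0 and the size-1 base case is level 11 (the tree spans levels 0 through 11, i.e. 12 levels counting the root), so the depth is the number of divisions: log_6(362797056) = 11

The recursion tree depth is log_6(362797056) = 11. At each level, the problem size is divided by 6, so it takes 11 divisions to reduce to a base case of size 1. The algorithm makes 4 recursive calls at each level.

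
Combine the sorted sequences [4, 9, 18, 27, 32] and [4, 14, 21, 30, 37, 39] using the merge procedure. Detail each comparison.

Merging process:

Compare 4 vs 4: take 4 from left. Merged: [4]
Compare 9 vs 4: take 4 from right. Merged: [4, 4]
Compare 9 vs 14: take 9 from left. Merged: [4, 4, 9]
Compare 18 vs 14: take 14 from right. Merged: [4, 4, 9, 14]
Compare 18 vs 21: take 18 from left. Merged: [4, 4, 9, 14, 18]
Compare 27 vs 21: take 21 from right. Merged: [4, 4, 9, 14, 18, 21]
Compare 27 vs 30: take 27 from left. Merged: [4, 4, 9, 14, 18, 21, 27]
Compare 32 vs 30: take 30 from right. Merged: [4, 4, 9, 14, 18, 21, 27, 30]
Compare 32 vs 37: take 32 from left. Merged: [4, 4, 9, 14, 18, 21, 27, 30, 32]
Append remaining from right: [37, 39]. Merged: [4, 4, 9, 14, 18, 21, 27, 30, 32, 37, 39]

Final merged array: [4, 4, 9, 14, 18, 21, 27, 30, 32, 37, 39]
Total comparisons: 9

The merged array is [4, 4, 9, 14, 18, 21, 27, 30, 32, 37, 39], requiring 9 comparisons. The merge step runs in O(n) time where n is the total number of elements.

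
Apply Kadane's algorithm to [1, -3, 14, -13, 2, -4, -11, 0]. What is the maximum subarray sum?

Using Kadane's algorithm on [1, -3, 14, -13, 2, -4, -11, 0]:

Scanning through the array:
Position 1 (value -3): max_ending_here = -2, max_so_far = 1
Position 2 (value 14): max_ending_here = 14, max_so_far = 14
Position 3 (value -13): max_ending_here = 1, max_so_far = 14
Position 4 (value 2): max_ending_here = 3, max_so_far = 14
Position 5 (value -4): max_ending_here = -1, max_so_far = 14
Position 6 (value -11): max_ending_here = -11, max_so_far = 14
Position 7 (value 0): max_ending_here = 0, max_so_far = 14

Maximum subarray: [14]
Maximum sum: 14

The maximum subarray is [14] with sum 14. This subarray runs from index 2 to index 2.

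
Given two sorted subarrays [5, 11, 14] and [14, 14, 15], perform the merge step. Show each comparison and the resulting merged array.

Merging process:

Compare 5 vs 14: take 5 from left. Merged: [5]
Compare 11 vs 14: take 11 from left. Merged: [5, 11]
Compare 14 vs 14: take 14 from left. Merged: [5, 11, 14]
Append remaining from right: [14, 14, 15]. Merged: [5, 11, 14, 14, 14, 15]

Final merged array: [5, 11, 14, 14, 14, 15]
Total comparisons: 3

The merged array is [5, 11, 14, 14, 14, 15], requiring 3 comparisons. The merge step runs in O(n) time where n is the total number of elements.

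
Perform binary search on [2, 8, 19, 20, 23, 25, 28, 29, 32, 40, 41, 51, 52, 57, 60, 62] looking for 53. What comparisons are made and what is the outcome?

Binary search for 53 in [2, 8, 19, 20, 23, 25, 28, 29, 32, 40, 41, 51, 52, 57, 60, 62]:

lo=0, hi=15, mid=7, arr[mid]=29 -> 29 < 53, search right half
lo=8, hi=15, mid=11, arr[mid]=51 -> 51 < 53, search right half
lo=12, hi=15, mid=13, arr[mid]=57 -> 57 > 53, search left half
lo=12, hi=12, mid=12, arr[mid]=52 -> 52 < 53, search right half
lo=13 > hi=12, target 53 not found

Binary search determines that 53 is not in the array after 4 comparisons. The search space was exhausted without finding the target.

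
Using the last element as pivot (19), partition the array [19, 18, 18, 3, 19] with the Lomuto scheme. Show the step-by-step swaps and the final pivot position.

Lomuto partition with pivot = 19:

Initial array: [19, 18, 18, 3, 19]

arr[0]=19 <= 19: swap with position 0, array becomes [19, 18, 18, 3, 19]
arr[1]=18 <= 19: swap with position 1, array becomes [19, 18, 18, 3, 19]
arr[2]=18 <= 19: swap with position 2, array becomes [19, 18, 18, 3, 19]
arr[3]=3 <= 19: swap with position 3, array becomes [19, 18, 18, 3, 19]

Place pivot at position 4: [19, 18, 18, 3, 19]
Pivot position: 4

After partitioning with pivot 19, the array becomes [19, 18, 18, 3, 19]. The pivot is placed at index 4. All elements to the left of the pivot are <= 19, and all elements to the right are > 19.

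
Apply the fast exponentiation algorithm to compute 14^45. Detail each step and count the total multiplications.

Computing 14^45 by squaring (build up from 14^1; each line after the first costs one multiplication):

14^1 = 14
14^2 = (14^1)^2 = 14^2 = 196
14^4 = (14^2)^2 = 196^2 = 38416
14^5 = 14 * 14^4 = 14 * 38416 = 537824
14^10 = (14^5)^2 = 537824^2 = 289254654976
14^11 = 14 * 14^10 = 14 * 289254654976 = 4049565169664
14^22 = (14^11)^2 = 4049565169664^2 = 16398978063355821105872896
14^44 = (14^22)^2 = 16398978063355821105872896^2 = 268926481522425436988250652599945506664302107426816
14^45 = 14 * 14^44 = 14 * 268926481522425436988250652599945506664302107426816 = 3764970741313956117835509136399237093300229503975424

Result: 3764970741313956117835509136399237093300229503975424
Multiplications needed: 8 (8 lines after 14^1)

14^45 = 3764970741313956117835509136399237093300229503975424. Using exponentiation by squaring, this requires 8 multiplications. The key idea: if the exponent is even, square the half-power; if odd, multiply by the base once.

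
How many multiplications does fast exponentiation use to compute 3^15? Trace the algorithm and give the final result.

Computing 3^15 by squaring (build up from 3^1; each line after the first costs one multiplication):

3^1 = 3
3^2 = (3^1)^2 = 3^2 = 9
3^3 = 3 * 3^2 = 3 * 9 = 27
3^6 = (3^3)^2 = 27^2 = 729
3^7 = 3 * 3^6 = 3 * 729 = 2187
3^14 = (3^7)^2 = 2187^2 = 4782969
3^15 = 3 * 3^14 = 3 * 4782969 = 14348907

Result: 14348907
Multiplications needed: 6 (6 lines after 3^1)

3^15 = 14348907. Using exponentiation by squaring, this requires 6 multiplications. The key idea: if the exponent is even, square the half-power; if odd, multiply by the base once.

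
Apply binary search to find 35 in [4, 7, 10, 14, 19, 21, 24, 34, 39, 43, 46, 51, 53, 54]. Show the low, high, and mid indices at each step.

Binary search for 35 in [4, 7, 10, 14, 19, 21, 24, 34, 39, 43, 46, 51, 53, 54]:

lo=0, hi=13, mid=6, arr[mid]=24 -> 24 < 35, search right half
lo=7, hi=13, mid=10, arr[mid]=46 -> 46 > 35, search left half
lo=7, hi=9, mid=8, arr[mid]=39 -> 39 > 35, search left half
lo=7, hi=7, mid=7, arr[mid]=34 -> 34 < 35, search right half
lo=8 > hi=7, target 35 not found

Binary search determines that 35 is not in the array after 4 comparisons. The search space was exhausted without finding the target.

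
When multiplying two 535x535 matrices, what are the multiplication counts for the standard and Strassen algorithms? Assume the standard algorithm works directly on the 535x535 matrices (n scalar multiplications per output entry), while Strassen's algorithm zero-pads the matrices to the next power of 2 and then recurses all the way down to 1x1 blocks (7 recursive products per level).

Matrix multiplication for 535x535 matrices:

Strassen's algorithm requires power-of-2 dimensions. Pad 535x535 to 1024x1024 (next power of 2).

Standard algorithm: 535^3 = 153130375 multiplications
Strassen's algorithm: 7^(log2(1024)) = 7^10 = 282475249 multiplications
Difference: 153130375 - 282475249 = -129344874 (Strassen uses MORE here due to padding overhead — for small or just-over-power-of-2 n, padding can outweigh the per-level savings)

Standard: 153130375 multiplications (535^3). Strassen: 282475249 multiplications (7^10, after padding to 1024x1024). Strassen reduces 8 recursive multiplications to 7 at each level.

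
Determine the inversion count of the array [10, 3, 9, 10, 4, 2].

Finding inversions in [10, 3, 9, 10, 4, 2]:

(0, 1): arr[0]=10 > arr[1]=3
(0, 2): arr[0]=10 > arr[2]=9
(0, 4): arr[0]=10 > arr[4]=4
(0, 5): arr[0]=10 > arr[5]=2
(1, 5): arr[1]=3 > arr[5]=2
(2, 4): arr[2]=9 > arr[4]=4
(2, 5): arr[2]=9 > arr[5]=2
(3, 4): arr[3]=10 > arr[4]=4
(3, 5): arr[3]=10 > arr[5]=2
(4, 5): arr[4]=4 > arr[5]=2

Total inversions: 10

The array has 10 inversion(s): (0,1), (0,2), (0,4), (0,5), (1,5), (2,4), (2,5), (3,4), (3,5), (4,5). Each pair (i,j) satisfies i < j and arr[i] > arr[j].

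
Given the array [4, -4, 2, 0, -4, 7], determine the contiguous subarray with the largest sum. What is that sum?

Using Kadane's algorithm on [4, -4, 2, 0, -4, 7]:

Scanning through the array:
Position 1 (value -4): max_ending_here = 0, max_so_far = 4
Position 2 (value 2): max_ending_here = 2, max_so_far = 4
Position 3 (value 0): max_ending_here = 2, max_so_far = 4
Position 4 (value -4): max_ending_here = -2, max_so_far = 4
Position 5 (value 7): max_ending_here = 7, max_so_far = 7

Maximum subarray: [7]
Maximum sum: 7

The maximum subarray is [7] with sum 7. This subarray runs from index 5 to index 5.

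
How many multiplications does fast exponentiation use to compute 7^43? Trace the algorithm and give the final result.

Computing 7^43 by squaring (build up from 7^1; each line after the first costs one multiplication):

7^1 = 7
7^2 = (7^1)^2 = 7^2 = 49
7^4 = (7^2)^2 = 49^2 = 2401
7^5 = 7 * 7^4 = 7 * 2401 = 16807
7^10 = (7^5)^2 = 16807^2 = 282475249
7^20 = (7^10)^2 = 282475249^2 = 79792266297612001
7^21 = 7 * 7^20 = 7 * 79792266297612001 = 558545864083284007
7^42 = (7^21)^2 = 558545864083284007^2 = 311973482284542371301330321821976049
7^43 = 7 * 7^42 = 7 * 311973482284542371301330321821976049 = 2183814375991796599109312252753832343

Result: 2183814375991796599109312252753832343
Multiplications needed: 8 (8 lines after 7^1)

7^43 = 2183814375991796599109312252753832343. Using exponentiation by squaring, this requires 8 multiplications. The key idea: if the exponent is even, square the half-power; if odd, multiply by the base once.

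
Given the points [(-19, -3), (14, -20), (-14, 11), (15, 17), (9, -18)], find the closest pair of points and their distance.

Computing all pairwise distances among 5 points:

d((-19, -3), (14, -20)) = 37.1214
d((-19, -3), (-14, 11)) = 14.8661
d((-19, -3), (15, 17)) = 39.4462
d((-19, -3), (9, -18)) = 31.7648
d((14, -20), (-14, 11)) = 41.7732
d((14, -20), (15, 17)) = 37.0135
d((14, -20), (9, -18)) = 5.3852 <-- minimum
d((-14, 11), (15, 17)) = 29.6142
d((-14, 11), (9, -18)) = 37.0135
d((15, 17), (9, -18)) = 35.5106

Closest pair: (14, -20) and (9, -18) with distance 5.3852

The closest pair is (14, -20) and (9, -18) with Euclidean distance 5.3852. For 5 points, brute-force pairwise comparison is shown above. For large n, the divide-and-conquer algorithm (sort by x, recurse on halves, check the dividing strip) achieves O(n log n).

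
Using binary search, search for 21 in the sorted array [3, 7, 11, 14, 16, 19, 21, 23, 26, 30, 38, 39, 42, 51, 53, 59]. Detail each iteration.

Binary search for 21 in [3, 7, 11, 14, 16, 19, 21, 23, 26, 30, 38, 39, 42, 51, 53, 59]:

lo=0, hi=15, mid=7, arr[mid]=23 -> 23 > 21, search left half
lo=0, hi=6, mid=3, arr[mid]=14 -> 14 < 21, search right half
lo=4, hi=6, mid=5, arr[mid]=19 -> 19 < 21, search right half
lo=6, hi=6, mid=6, arr[mid]=21 -> Found target at index 6!

Binary search finds 21 at index 6 after 4 comparisons. The search repeatedly halves the search space by comparing with the middle element.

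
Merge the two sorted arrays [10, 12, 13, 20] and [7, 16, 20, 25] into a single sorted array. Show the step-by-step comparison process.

Merging process:

Compare 10 vs 7: take 7 from right. Merged: [7]
Compare 10 vs 16: take 10 from left. Merged: [7, 10]
Compare 12 vs 16: take 12 from left. Merged: [7, 10, 12]
Compare 13 vs 16: take 13 from left. Merged: [7, 10, 12, 13]
Compare 20 vs 16: take 16 from right. Merged: [7, 10, 12, 13, 16]
Compare 20 vs 20: take 20 from left. Merged: [7, 10, 12, 13, 16, 20]
Append remaining from right: [20, 25]. Merged: [7, 10, 12, 13, 16, 20, 20, 25]

Final merged array: [7, 10, 12, 13, 16, 20, 20, 25]
Total comparisons: 6

The merged array is [7, 10, 12, 13, 16, 20, 20, 25], requiring 6 comparisons. The merge step runs in O(n) time where n is the total number of elements.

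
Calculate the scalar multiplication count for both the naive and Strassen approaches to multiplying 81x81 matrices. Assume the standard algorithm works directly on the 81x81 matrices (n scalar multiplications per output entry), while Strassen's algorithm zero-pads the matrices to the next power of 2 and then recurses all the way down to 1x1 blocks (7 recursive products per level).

Matrix multiplication for 81x81 matrices:

Strassen's algorithm requires power-of-2 dimensions. Pad 81x81 to 128x128 (next power of 2).

Standard algorithm: 81^3 = 531441 multiplications
Strassen's algorithm: 7^(log2(128)) = 7^7 = 823543 multiplications
Difference: 531441 - 823543 = -292102 (Strassen uses MORE here due to padding overhead — for small or just-over-power-of-2 n, padding can outweigh the per-level savings)

Standard: 531441 multiplications (81^3). Strassen: 823543 multiplications (7^7, after padding to 128x128). Strassen reduces 8 recursive multiplications to 7 at each level.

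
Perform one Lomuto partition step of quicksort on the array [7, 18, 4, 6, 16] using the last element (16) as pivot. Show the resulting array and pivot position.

Lomuto partition with pivot = 16:

Initial array: [7, 18, 4, 6, 16]

arr[0]=7 <= 16: swap with position 0, array becomes [7, 18, 4, 6, 16]
arr[1]=18 > 16: no swap
arr[2]=4 <= 16: swap with position 1, array becomes [7, 4, 18, 6, 16]
arr[3]=6 <= 16: swap with position 2, array becomes [7, 4, 6, 18, 16]

Place pivot at position 3: [7, 4, 6, 16, 18]
Pivot position: 3

After partitioning with pivot 16, the array becomes [7, 4, 6, 16, 18]. The pivot is placed at index 3. All elements to the left of the pivot are <= 16, and all elements to the right are > 16.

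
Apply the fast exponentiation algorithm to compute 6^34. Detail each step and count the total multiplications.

Computing 6^34 by squaring (build up from 6^1; each line after the first costs one multiplication):

6^1 = 6
6^2 = (6^1)^2 = 6^2 = 36
6^4 = (6^2)^2 = 36^2 = 1296
6^8 = (6^4)^2 = 1296^2 = 1679616
6^16 = (6^8)^2 = 1679616^2 = 2821109907456
6^17 = 6 * 6^16 = 6 * 2821109907456 = 16926659444736
6^34 = (6^17)^2 = 16926659444736^2 = 286511799958070431838109696

Result: 286511799958070431838109696
Multiplications needed: 6 (6 lines after 6^1)

6^34 = 286511799958070431838109696. Using exponentiation by squaring, this requires 6 multiplications. The key idea: if the exponent is even, square the half-power; if odd, multiply by the base once.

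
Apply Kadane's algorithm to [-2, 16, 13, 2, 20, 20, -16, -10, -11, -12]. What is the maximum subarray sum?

Using Kadane's algorithm on [-2, 16, 13, 2, 20, 20, -16, -10, -11, -12]:

Scanning through the array:
Position 1 (value 16): max_ending_here = 16, max_so_far = 16
Position 2 (value 13): max_ending_here = 29, max_so_far = 29
Position 3 (value 2): max_ending_here = 31, max_so_far = 31
Position 4 (value 20): max_ending_here = 51, max_so_far = 51
Position 5 (value 20): max_ending_here = 71, max_so_far = 71
Position 6 (value -16): max_ending_here = 55, max_so_far = 71
Position 7 (value -10): max_ending_here = 45, max_so_far = 71
Position 8 (value -11): max_ending_here = 34, max_so_far = 71
Position 9 (value -12): max_ending_here = 22, max_so_far = 71

Maximum subarray: [16, 13, 2, 20, 20]
Maximum sum: 71

The maximum subarray is [16, 13, 2, 20, 20] with sum 71. This subarray runs from index 1 to index 5.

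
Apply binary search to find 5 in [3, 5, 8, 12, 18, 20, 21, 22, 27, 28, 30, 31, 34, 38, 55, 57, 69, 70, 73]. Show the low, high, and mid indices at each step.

Binary search for 5 in [3, 5, 8, 12, 18, 20, 21, 22, 27, 28, 30, 31, 34, 38, 55, 57, 69, 70, 73]:

lo=0, hi=18, mid=9, arr[mid]=28 -> 28 > 5, search left half
lo=0, hi=8, mid=4, arr[mid]=18 -> 18 > 5, search left half
lo=0, hi=3, mid=1, arr[mid]=5 -> Found target at index 1!

Binary search finds 5 at index 1 after 3 comparisons. The search repeatedly halves the search space by comparing with the middle element.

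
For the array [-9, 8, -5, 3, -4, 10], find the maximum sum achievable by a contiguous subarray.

Using Kadane's algorithm on [-9, 8, -5, 3, -4, 10]:

Scanning through the array:
Position 1 (value 8): max_ending_here = 8, max_so_far = 8
Position 2 (value -5): max_ending_here = 3, max_so_far = 8
Position 3 (value 3): max_ending_here = 6, max_so_far = 8
Position 4 (value -4): max_ending_here = 2, max_so_far = 8
Position 5 (value 10): max_ending_here = 12, max_so_far = 12

Maximum subarray: [8, -5, 3, -4, 10]
Maximum sum: 12

The maximum subarray is [8, -5, 3, -4, 10] with sum 12. This subarray runs from index 1 to index 5.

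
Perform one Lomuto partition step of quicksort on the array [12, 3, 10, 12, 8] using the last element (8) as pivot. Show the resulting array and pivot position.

Lomuto partition with pivot = 8:

Initial array: [12, 3, 10, 12, 8]

arr[0]=12 > 8: no swap
arr[1]=3 <= 8: swap with position 0, array becomes [3, 12, 10, 12, 8]
arr[2]=10 > 8: no swap
arr[3]=12 > 8: no swap

Place pivot at position 1: [3, 8, 10, 12, 12]
Pivot position: 1

After partitioning with pivot 8, the array becomes [3, 8, 10, 12, 12]. The pivot is placed at index 1. All elements to the left of the pivot are <= 8, and all elements to the right are > 8.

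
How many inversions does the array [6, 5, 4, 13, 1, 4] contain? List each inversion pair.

Finding inversions in [6, 5, 4, 13, 1, 4]:

(0, 1): arr[0]=6 > arr[1]=5
(0, 2): arr[0]=6 > arr[2]=4
(0, 4): arr[0]=6 > arr[4]=1
(0, 5): arr[0]=6 > arr[5]=4
(1, 2): arr[1]=5 > arr[2]=4
(1, 4): arr[1]=5 > arr[4]=1
(1, 5): arr[1]=5 > arr[5]=4
(2, 4): arr[2]=4 > arr[4]=1
(3, 4): arr[3]=13 > arr[4]=1
(3, 5): arr[3]=13 > arr[5]=4

Total inversions: 10

The array has 10 inversion(s): (0,1), (0,2), (0,4), (0,5), (1,2), (1,4), (1,5), (2,4), (3,4), (3,5). Each pair (i,j) satisfies i < j and arr[i] > arr[j].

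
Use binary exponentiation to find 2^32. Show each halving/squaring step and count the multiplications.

Computing 2^32 by squaring (build up from 2^1; each line after the first costs one multiplication):

2^1 = 2
2^2 = (2^1)^2 = 2^2 = 4
2^4 = (2^2)^2 = 4^2 = 16
2^8 = (2^4)^2 = 16^2 = 256
2^16 = (2^8)^2 = 256^2 = 65536
2^32 = (2^16)^2 = 65536^2 = 4294967296

Result: 4294967296
Multiplications needed: 5 (5 lines after 2^1)

2^32 = 4294967296. Using exponentiation by squaring, this requires 5 multiplications. The key idea: if the exponent is even, square the half-power; if odd, multiply by the base once.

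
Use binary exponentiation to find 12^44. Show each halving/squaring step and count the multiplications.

Computing 12^44 by squaring (build up from 12^1; each line after the first costs one multiplication):

12^1 = 12
12^2 = (12^1)^2 = 12^2 = 144
12^4 = (12^2)^2 = 144^2 = 20736
12^5 = 12 * 12^4 = 12 * 20736 = 248832
12^10 = (12^5)^2 = 248832^2 = 61917364224
12^11 = 12 * 12^10 = 12 * 61917364224 = 743008370688
12^22 = (12^11)^2 = 743008370688^2 = 552061438912436417593344
12^44 = (12^22)^2 = 552061438912436417593344^2 = 304771832334069766392840191887919236168953102336

Result: 304771832334069766392840191887919236168953102336
Multiplications needed: 7 (7 lines after 12^1)

12^44 = 304771832334069766392840191887919236168953102336. Using exponentiation by squaring, this requires 7 multiplications. The key idea: if the exponent is even, square the half-power; if odd, multiply by the base once.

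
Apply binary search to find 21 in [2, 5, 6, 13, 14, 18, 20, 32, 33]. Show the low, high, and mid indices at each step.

Binary search for 21 in [2, 5, 6, 13, 14, 18, 20, 32, 33]:

lo=0, hi=8, mid=4, arr[mid]=14 -> 14 < 21, search right half
lo=5, hi=8, mid=6, arr[mid]=20 -> 20 < 21, search right half
lo=7, hi=8, mid=7, arr[mid]=32 -> 32 > 21, search left half
lo=7 > hi=6, target 21 not found

Binary search determines that 21 is not in the array after 3 comparisons. The search space was exhausted without finding the target.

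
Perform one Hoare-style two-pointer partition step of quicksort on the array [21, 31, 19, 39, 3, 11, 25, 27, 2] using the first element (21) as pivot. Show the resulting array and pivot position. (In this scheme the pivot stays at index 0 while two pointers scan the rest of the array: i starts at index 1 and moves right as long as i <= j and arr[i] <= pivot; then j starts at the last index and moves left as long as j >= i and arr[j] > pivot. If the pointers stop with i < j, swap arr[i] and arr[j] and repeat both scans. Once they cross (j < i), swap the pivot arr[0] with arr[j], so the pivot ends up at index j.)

Hoare-style two-pointer partition with pivot = 21:

Initial array: [21, 31, 19, 39, 3, 11, 25, 27, 2]

Pointers start at i = 1, j = 8.
i stops at index 1 (arr[1]=31 > 21), j stops at index 8 (arr[8]=2 <= 21): swap arr[1] and arr[8], array becomes [21, 2, 19, 39, 3, 11, 25, 27, 31]
i stops at index 3 (arr[3]=39 > 21), j stops at index 5 (arr[5]=11 <= 21): swap arr[3] and arr[5], array becomes [21, 2, 19, 11, 3, 39, 25, 27, 31]
i ends at 5, j ends at 4: the pointers have crossed (j < i), so scanning stops.

Swap pivot arr[0] with arr[4] to place pivot at position 4: [3, 2, 19, 11, 21, 39, 25, 27, 31]
Pivot position: 4

After partitioning with pivot 21, the array becomes [3, 2, 19, 11, 21, 39, 25, 27, 31]. The pivot is placed at index 4. All elements to the left of the pivot are <= 21, and all elements to the right are > 21.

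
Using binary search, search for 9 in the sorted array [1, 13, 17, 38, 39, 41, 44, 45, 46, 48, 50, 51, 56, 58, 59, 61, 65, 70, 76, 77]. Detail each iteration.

Binary search for 9 in [1, 13, 17, 38, 39, 41, 44, 45, 46, 48, 50, 51, 56, 58, 59, 61, 65, 70, 76, 77]:

lo=0, hi=19, mid=9, arr[mid]=48 -> 48 > 9, search left half
lo=0, hi=8, mid=4, arr[mid]=39 -> 39 > 9, search left half
lo=0, hi=3, mid=1, arr[mid]=13 -> 13 > 9, search left half
lo=0, hi=0, mid=0, arr[mid]=1 -> 1 < 9, search right half
lo=1 > hi=0, target 9 not found

Binary search determines that 9 is not in the array after 4 comparisons. The search space was exhausted without finding the target.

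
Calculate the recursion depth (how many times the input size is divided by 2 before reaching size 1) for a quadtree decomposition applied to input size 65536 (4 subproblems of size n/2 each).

For divide and conquer with division factor 2:

Problem sizes at each level:
Level 0: 65536
Level 1: 32768
Level 2: 16384
Level 3: 8192
Level 4: 4096
Level 5: 2048
Level 6: 1024
Level 7: 512
Level 8: 256
Level 9: 128
Level 10: 64
Level 11: 32
Level 12: 16
Level 13: 8
Level 14: 4
Level 15: 2
Level 16: 1

The root is level 0 and the size-1 base case is level 16 (the tree spans levels 0 through 16, i.e. 17 levels counting the root), so the depth is the number of divisions: log_2(65536) = 16

The recursion tree depth is log_2(65536) = 16. At each level, the problem size is divided by 2, so it takes 16 divisions to reduce to a base case of size 1. The algorithm makes 4 recursive calls at each level.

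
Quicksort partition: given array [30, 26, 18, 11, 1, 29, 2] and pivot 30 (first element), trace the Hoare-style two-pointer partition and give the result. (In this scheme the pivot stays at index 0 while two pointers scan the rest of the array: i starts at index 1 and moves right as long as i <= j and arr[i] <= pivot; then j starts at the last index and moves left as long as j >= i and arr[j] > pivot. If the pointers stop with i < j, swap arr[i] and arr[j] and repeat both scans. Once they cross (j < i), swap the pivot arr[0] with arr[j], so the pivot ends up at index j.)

Hoare-style two-pointer partition with pivot = 30:

Initial array: [30, 26, 18, 11, 1, 29, 2]

Pointers start at i = 1, j = 6.
i ends at 7, j ends at 6: the pointers have crossed (j < i), so scanning stops.

Swap pivot arr[0] with arr[6] to place pivot at position 6: [2, 26, 18, 11, 1, 29, 30]
Pivot position: 6

After partitioning with pivot 30, the array becomes [2, 26, 18, 11, 1, 29, 30]. The pivot is placed at index 6. All elements to the left of the pivot are <= 30, and all elements to the right are > 30.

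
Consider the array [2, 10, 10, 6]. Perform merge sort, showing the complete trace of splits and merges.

Merge sort trace:

Split: [2, 10, 10, 6] -> [2, 10] and [10, 6]
  Split: [2, 10] -> [2] and [10]
  Merge: [2] + [10] -> [2, 10]
  Split: [10, 6] -> [10] and [6]
  Merge: [10] + [6] -> [6, 10]
Merge: [2, 10] + [6, 10] -> [2, 6, 10, 10]

Final sorted array: [2, 6, 10, 10]

The merge sort proceeds by recursively splitting the array and merging sorted halves.
After all merges, the sorted array is [2, 6, 10, 10].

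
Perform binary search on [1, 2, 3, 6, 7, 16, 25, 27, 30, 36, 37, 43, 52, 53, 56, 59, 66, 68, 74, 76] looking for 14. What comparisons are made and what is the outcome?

Binary search for 14 in [1, 2, 3, 6, 7, 16, 25, 27, 30, 36, 37, 43, 52, 53, 56, 59, 66, 68, 74, 76]:

lo=0, hi=19, mid=9, arr[mid]=36 -> 36 > 14, search left half
lo=0, hi=8, mid=4, arr[mid]=7 -> 7 < 14, search right half
lo=5, hi=8, mid=6, arr[mid]=25 -> 25 > 14, search left half
lo=5, hi=5, mid=5, arr[mid]=16 -> 16 > 14, search left half
lo=5 > hi=4, target 14 not found

Binary search determines that 14 is not in the array after 4 comparisons. The search space was exhausted without finding the target.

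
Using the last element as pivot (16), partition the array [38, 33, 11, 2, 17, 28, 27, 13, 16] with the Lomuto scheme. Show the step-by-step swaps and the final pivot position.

Lomuto partition with pivot = 16:

Initial array: [38, 33, 11, 2, 17, 28, 27, 13, 16]

arr[0]=38 > 16: no swap
arr[1]=33 > 16: no swap
arr[2]=11 <= 16: swap with position 0, array becomes [11, 33, 38, 2, 17, 28, 27, 13, 16]
arr[3]=2 <= 16: swap with position 1, array becomes [11, 2, 38, 33, 17, 28, 27, 13, 16]
arr[4]=17 > 16: no swap
arr[5]=28 > 16: no swap
arr[6]=27 > 16: no swap
arr[7]=13 <= 16: swap with position 2, array becomes [11, 2, 13, 33, 17, 28, 27, 38, 16]

Place pivot at position 3: [11, 2, 13, 16, 17, 28, 27, 38, 33]
Pivot position: 3

After partitioning with pivot 16, the array becomes [11, 2, 13, 16, 17, 28, 27, 38, 33]. The pivot is placed at index 3. All elements to the left of the pivot are <= 16, and all elements to the right are > 16.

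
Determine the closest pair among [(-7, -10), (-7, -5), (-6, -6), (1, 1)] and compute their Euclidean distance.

Computing all pairwise distances among 4 points:

d((-7, -10), (-7, -5)) = 5.0
d((-7, -10), (-6, -6)) = 4.1231
d((-7, -10), (1, 1)) = 13.6015
d((-7, -5), (-6, -6)) = 1.4142 <-- minimum
d((-7, -5), (1, 1)) = 10.0
d((-6, -6), (1, 1)) = 9.8995

Closest pair: (-7, -5) and (-6, -6) with distance 1.4142

The closest pair is (-7, -5) and (-6, -6) with Euclidean distance 1.4142. For 4 points, brute-force pairwise comparison is shown above. For large n, the divide-and-conquer algorithm (sort by x, recurse on halves, check the dividing strip) achieves O(n log n).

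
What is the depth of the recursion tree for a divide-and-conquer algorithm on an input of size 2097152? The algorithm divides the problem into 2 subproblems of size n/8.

For divide and conquer with division factor 8:

Problem sizes at each level:
Level 0: 2097152
Level 1: 262144
Level 2: 32768
Level 3: 4096
Level 4: 512
Level 5: 64
Level 6: 8
Level 7: 1

The root is level 0 and the size-1 base case is level 7 (the tree spans levels 0 through 7, i.e. 8 levels counting the root), so the depth is the number of divisions: log_8(2097152) = 7

The recursion tree depth is log_8(2097152) = 7. At each level, the problem size is divided by 8, so it takes 7 divisions to reduce to a base case of size 1. The algorithm makes 2 recursive calls at each level.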